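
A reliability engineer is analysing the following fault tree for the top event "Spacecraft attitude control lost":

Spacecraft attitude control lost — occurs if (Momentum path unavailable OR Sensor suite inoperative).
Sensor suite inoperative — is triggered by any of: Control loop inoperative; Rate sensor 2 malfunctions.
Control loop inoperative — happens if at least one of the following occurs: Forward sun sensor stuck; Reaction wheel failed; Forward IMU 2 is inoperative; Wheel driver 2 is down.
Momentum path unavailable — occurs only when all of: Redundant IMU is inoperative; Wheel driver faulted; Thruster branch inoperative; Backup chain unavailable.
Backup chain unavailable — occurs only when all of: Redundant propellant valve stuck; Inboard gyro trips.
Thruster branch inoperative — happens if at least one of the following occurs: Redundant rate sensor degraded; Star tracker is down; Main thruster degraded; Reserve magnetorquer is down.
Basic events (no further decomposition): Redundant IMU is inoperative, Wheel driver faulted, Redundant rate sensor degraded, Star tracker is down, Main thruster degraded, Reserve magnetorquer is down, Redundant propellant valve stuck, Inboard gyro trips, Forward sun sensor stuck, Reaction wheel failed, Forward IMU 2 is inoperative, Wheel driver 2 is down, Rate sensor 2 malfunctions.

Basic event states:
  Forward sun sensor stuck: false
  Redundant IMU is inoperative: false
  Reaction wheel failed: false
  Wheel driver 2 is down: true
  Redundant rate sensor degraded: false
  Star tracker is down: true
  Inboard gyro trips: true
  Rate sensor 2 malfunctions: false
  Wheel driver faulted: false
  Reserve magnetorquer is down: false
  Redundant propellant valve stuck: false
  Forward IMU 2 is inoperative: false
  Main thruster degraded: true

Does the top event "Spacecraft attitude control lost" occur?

Yes

Thruster branch inoperative [OR]: Redundant rate sensor degraded=not, Star tracker is down=occurs, Main thruster degraded=occurs, Reserve magnetorquer is down=not → at least one input occurs → occurs.
Backup chain unavailable [AND]: Redundant propellant valve stuck=not, Inboard gyro trips=occurs → not all inputs occur → does not occur.
Momentum path unavailable [AND]: Redundant IMU is inoperative=not, Wheel driver faulted=not, Thruster branch inoperative=occurs, Backup chain unavailable=not → not all inputs occur → does not occur.
Control loop inoperative [OR]: Forward sun sensor stuck=not, Reaction wheel failed=not, Forward IMU 2 is inoperative=not, Wheel driver 2 is down=occurs → at least one input occurs → occurs.
Sensor suite inoperative [OR]: Control loop inoperative=occurs, Rate sensor 2 malfunctions=not → at least one input occurs → occurs.
Spacecraft attitude control lost [OR]: Momentum path unavailable=not, Sensor suite inoperative=occurs → at least one input occurs → occurs.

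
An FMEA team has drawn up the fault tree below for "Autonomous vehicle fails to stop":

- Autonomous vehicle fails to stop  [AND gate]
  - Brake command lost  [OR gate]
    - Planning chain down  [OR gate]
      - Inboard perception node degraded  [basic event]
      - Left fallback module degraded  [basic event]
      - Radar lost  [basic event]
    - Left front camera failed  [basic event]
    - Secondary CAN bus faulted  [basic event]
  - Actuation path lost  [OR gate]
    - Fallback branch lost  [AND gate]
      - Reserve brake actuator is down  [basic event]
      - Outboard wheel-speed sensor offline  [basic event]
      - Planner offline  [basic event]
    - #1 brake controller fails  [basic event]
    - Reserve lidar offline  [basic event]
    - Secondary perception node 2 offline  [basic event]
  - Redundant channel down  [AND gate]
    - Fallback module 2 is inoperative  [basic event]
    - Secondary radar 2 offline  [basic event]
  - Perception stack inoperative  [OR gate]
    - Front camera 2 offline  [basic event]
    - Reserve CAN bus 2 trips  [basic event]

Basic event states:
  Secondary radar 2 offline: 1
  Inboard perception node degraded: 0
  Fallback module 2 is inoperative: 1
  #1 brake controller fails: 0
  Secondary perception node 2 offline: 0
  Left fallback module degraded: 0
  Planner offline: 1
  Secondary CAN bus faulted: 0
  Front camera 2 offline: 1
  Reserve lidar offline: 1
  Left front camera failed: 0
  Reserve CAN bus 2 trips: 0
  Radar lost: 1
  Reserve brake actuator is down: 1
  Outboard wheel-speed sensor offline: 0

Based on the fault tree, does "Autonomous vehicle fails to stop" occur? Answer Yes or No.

Planning chain down [OR]: Inboard perception node degraded=not, Left fallback module degraded=not, Radar lost=occurs → at least one input occurs → occurs.
Brake command lost [OR]: Planning chain down=occurs, Left front camera failed=not, Secondary CAN bus faulted=not → at least one input occurs → occurs.
Fallback branch lost [AND]: Reserve brake actuator is down=occurs, Outboard wheel-speed sensor offline=not, Planner offline=occurs → not all inputs occur → does not occur.
Actuation path lost [OR]: Fallback branch lost=not, #1 brake controller fails=not, Reserve lidar offline=occurs, Secondary perception node 2 offline=not → at least one input occurs → occurs.
Redundant channel down [AND]: Fallback module 2 is inoperative=occurs, Secondary radar 2 offline=occurs → all inputs occur → occurs.
Perception stack inoperative [OR]: Front camera 2 offline=occurs, Reserve CAN bus 2 trips=not → at least one input occurs → occurs.
Autonomous vehicle fails to stop [AND]: Brake command lost=occurs, Actuation path lost=occurs, Redundant channel down=occurs, Perception stack inoperative=occurs → all inputs occur → occurs.

Yes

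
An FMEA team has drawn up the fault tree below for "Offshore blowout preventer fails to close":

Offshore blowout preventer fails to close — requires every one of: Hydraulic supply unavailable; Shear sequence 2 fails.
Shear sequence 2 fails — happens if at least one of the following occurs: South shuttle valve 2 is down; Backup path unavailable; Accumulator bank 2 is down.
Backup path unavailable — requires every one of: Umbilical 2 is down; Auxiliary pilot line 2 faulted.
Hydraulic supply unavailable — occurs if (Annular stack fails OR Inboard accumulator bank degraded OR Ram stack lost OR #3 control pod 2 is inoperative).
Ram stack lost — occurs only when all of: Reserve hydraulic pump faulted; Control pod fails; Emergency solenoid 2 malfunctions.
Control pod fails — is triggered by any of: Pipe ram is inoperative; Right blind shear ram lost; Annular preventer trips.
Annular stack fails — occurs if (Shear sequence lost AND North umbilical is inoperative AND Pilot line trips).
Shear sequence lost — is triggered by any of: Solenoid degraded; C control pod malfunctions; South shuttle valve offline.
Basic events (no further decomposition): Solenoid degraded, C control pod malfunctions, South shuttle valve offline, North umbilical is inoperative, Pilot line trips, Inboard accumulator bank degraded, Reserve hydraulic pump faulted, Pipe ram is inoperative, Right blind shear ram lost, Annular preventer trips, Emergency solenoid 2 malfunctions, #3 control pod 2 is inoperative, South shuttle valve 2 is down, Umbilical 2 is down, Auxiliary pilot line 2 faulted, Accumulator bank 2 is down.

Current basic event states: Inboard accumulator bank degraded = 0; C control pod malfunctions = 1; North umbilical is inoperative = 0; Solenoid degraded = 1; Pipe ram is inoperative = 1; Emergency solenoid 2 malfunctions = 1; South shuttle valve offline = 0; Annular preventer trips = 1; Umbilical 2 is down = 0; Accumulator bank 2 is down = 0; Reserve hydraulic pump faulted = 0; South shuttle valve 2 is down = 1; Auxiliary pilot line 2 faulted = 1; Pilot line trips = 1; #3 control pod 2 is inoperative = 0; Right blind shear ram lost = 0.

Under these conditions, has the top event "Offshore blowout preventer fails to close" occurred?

Shear sequence lost [OR]: Solenoid degraded=occurs, C control pod malfunctions=occurs, South shuttle valve offline=not → at least one input occurs → occurs.
Annular stack fails [AND]: Shear sequence lost=occurs, North umbilical is inoperative=not, Pilot line trips=occurs → not all inputs occur → does not occur.
Control pod fails [OR]: Pipe ram is inoperative=occurs, Right blind shear ram lost=not, Annular preventer trips=occurs → at least one input occurs → occurs.
Ram stack lost [AND]: Reserve hydraulic pump faulted=not, Control pod fails=occurs, Emergency solenoid 2 malfunctions=occurs → not all inputs occur → does not occur.
Hydraulic supply unavailable [OR]: Annular stack fails=not, Inboard accumulator bank degraded=not, Ram stack lost=not, #3 control pod 2 is inoperative=not → no input occurs → does not occur.
Backup path unavailable [AND]: Umbilical 2 is down=not, Auxiliary pilot line 2 faulted=occurs → not all inputs occur → does not occur.
Shear sequence 2 fails [OR]: South shuttle valve 2 is down=occurs, Backup path unavailable=not, Accumulator bank 2 is down=not → at least one input occurs → occurs.
Offshore blowout preventer fails to close [AND]: Hydraulic supply unavailable=not, Shear sequence 2 fails=occurs → not all inputs occur → does not occur.

No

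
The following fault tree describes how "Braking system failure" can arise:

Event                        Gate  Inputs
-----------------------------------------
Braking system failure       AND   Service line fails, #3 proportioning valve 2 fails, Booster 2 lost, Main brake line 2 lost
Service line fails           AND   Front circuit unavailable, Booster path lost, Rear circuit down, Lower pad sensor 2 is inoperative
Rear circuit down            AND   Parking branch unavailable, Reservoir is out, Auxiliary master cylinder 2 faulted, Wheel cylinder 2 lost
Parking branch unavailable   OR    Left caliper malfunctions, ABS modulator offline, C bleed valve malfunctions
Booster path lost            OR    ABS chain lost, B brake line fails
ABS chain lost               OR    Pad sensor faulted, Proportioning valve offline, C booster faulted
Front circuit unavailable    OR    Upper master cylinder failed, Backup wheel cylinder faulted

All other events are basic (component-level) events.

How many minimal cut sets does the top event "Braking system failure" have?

24

Front circuit unavailable [OR]: union of children's cut sets → 2 cut set(s).
ABS chain lost [OR]: union of children's cut sets → 3 cut set(s).
Booster path lost [OR]: union of children's cut sets → 4 cut set(s).
Parking branch unavailable [OR]: union of children's cut sets → 3 cut set(s).
Rear circuit down [AND]: one cut set from each child combined → 3 × 1 × 1 × 1 = 3 cut set(s).
Service line fails [AND]: one cut set from each child combined → 2 × 4 × 3 × 1 = 24 cut set(s).
Braking system failure [AND]: one cut set from each child combined → 24 × 1 × 1 × 1 = 24 cut set(s).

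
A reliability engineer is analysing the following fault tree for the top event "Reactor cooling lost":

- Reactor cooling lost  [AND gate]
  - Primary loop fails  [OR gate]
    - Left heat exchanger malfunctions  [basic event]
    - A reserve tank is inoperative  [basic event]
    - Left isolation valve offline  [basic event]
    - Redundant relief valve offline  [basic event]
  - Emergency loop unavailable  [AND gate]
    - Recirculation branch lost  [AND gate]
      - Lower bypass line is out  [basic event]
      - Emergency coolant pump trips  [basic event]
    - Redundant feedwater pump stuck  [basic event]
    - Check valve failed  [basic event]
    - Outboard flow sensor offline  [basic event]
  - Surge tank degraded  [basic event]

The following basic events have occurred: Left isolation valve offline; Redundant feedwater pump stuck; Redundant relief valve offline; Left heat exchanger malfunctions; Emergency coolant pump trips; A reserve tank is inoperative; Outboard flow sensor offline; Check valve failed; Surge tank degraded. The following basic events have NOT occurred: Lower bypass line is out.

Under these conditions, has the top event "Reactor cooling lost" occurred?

Primary loop fails [OR]: Left heat exchanger malfunctions=occurs, A reserve tank is inoperative=occurs, Left isolation valve offline=occurs, Redundant relief valve offline=occurs → at least one input occurs → occurs.
Recirculation branch lost [AND]: Lower bypass line is out=not, Emergency coolant pump trips=occurs → not all inputs occur → does not occur.
Emergency loop unavailable [AND]: Recirculation branch lost=not, Redundant feedwater pump stuck=occurs, Check valve failed=occurs, Outboard flow sensor offline=occurs → not all inputs occur → does not occur.
Reactor cooling lost [AND]: Primary loop fails=occurs, Emergency loop unavailable=not, Surge tank degraded=occurs → not all inputs occur → does not occur.

No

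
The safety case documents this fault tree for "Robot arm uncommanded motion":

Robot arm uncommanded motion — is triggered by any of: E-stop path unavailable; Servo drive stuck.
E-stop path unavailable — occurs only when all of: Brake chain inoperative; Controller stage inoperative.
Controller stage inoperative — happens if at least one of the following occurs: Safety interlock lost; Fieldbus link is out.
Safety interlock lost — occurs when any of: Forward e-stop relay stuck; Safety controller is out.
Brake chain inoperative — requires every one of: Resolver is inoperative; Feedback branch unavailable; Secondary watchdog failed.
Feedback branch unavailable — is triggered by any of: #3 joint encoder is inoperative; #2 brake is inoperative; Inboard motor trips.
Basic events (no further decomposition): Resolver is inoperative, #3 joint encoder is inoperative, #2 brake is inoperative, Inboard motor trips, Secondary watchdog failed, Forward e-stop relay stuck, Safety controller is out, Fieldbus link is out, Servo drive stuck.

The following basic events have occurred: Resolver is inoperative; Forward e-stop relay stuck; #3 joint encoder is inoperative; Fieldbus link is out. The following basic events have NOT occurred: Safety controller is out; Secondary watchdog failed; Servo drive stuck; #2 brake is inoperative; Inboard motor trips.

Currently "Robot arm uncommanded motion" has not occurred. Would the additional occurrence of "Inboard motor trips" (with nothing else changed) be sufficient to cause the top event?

No

Counterfactual: set "Inboard motor trips" to occurred.
Feedback branch unavailable [OR]: #3 joint encoder is inoperative=occurs, #2 brake is inoperative=not, Inboard motor trips=occurs → at least one input occurs → occurs.
Brake chain inoperative [AND]: Resolver is inoperative=occurs, Feedback branch unavailable=occurs, Secondary watchdog failed=not → not all inputs occur → does not occur.
Safety interlock lost [OR]: Forward e-stop relay stuck=occurs, Safety controller is out=not → at least one input occurs → occurs.
Controller stage inoperative [OR]: Safety interlock lost=occurs, Fieldbus link is out=occurs → at least one input occurs → occurs.
E-stop path unavailable [AND]: Brake chain inoperative=not, Controller stage inoperative=occurs → not all inputs occur → does not occur.
Robot arm uncommanded motion [OR]: E-stop path unavailable=not, Servo drive stuck=not → no input occurs → does not occur.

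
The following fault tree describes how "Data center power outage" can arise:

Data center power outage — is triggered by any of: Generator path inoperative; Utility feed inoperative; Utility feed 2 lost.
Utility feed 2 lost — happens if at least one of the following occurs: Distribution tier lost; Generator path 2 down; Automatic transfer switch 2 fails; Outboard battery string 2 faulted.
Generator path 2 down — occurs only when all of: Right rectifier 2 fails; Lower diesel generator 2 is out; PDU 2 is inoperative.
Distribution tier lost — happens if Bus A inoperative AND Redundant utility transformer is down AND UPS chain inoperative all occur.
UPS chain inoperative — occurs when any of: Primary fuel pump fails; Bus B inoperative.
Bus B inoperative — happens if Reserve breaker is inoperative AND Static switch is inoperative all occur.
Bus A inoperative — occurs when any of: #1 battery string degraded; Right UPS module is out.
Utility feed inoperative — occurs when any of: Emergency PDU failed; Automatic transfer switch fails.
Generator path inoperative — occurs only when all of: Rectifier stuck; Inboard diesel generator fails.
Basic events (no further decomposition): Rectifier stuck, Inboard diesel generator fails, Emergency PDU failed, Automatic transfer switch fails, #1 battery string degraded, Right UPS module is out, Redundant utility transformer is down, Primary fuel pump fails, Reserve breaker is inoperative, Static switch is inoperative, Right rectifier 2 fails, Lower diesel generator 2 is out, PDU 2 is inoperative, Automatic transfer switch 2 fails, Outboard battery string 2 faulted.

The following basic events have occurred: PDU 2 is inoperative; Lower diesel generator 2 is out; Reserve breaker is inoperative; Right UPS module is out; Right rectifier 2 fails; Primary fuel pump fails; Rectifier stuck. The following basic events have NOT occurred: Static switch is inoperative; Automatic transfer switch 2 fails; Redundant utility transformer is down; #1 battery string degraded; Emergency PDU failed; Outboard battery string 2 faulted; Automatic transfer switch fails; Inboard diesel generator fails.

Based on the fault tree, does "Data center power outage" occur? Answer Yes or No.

Yes

Generator path inoperative [AND]: Rectifier stuck=occurs, Inboard diesel generator fails=not → not all inputs occur → does not occur.
Utility feed inoperative [OR]: Emergency PDU failed=not, Automatic transfer switch fails=not → no input occurs → does not occur.
Bus A inoperative [OR]: #1 battery string degraded=not, Right UPS module is out=occurs → at least one input occurs → occurs.
Bus B inoperative [AND]: Reserve breaker is inoperative=occurs, Static switch is inoperative=not → not all inputs occur → does not occur.
UPS chain inoperative [OR]: Primary fuel pump fails=occurs, Bus B inoperative=not → at least one input occurs → occurs.
Distribution tier lost [AND]: Bus A inoperative=occurs, Redundant utility transformer is down=not, UPS chain inoperative=occurs → not all inputs occur → does not occur.
Generator path 2 down [AND]: Right rectifier 2 fails=occurs, Lower diesel generator 2 is out=occurs, PDU 2 is inoperative=occurs → all inputs occur → occurs.
Utility feed 2 lost [OR]: Distribution tier lost=not, Generator path 2 down=occurs, Automatic transfer switch 2 fails=not, Outboard battery string 2 faulted=not → at least one input occurs → occurs.
Data center power outage [OR]: Generator path inoperative=not, Utility feed inoperative=not, Utility feed 2 lost=occurs → at least one input occurs → occurs.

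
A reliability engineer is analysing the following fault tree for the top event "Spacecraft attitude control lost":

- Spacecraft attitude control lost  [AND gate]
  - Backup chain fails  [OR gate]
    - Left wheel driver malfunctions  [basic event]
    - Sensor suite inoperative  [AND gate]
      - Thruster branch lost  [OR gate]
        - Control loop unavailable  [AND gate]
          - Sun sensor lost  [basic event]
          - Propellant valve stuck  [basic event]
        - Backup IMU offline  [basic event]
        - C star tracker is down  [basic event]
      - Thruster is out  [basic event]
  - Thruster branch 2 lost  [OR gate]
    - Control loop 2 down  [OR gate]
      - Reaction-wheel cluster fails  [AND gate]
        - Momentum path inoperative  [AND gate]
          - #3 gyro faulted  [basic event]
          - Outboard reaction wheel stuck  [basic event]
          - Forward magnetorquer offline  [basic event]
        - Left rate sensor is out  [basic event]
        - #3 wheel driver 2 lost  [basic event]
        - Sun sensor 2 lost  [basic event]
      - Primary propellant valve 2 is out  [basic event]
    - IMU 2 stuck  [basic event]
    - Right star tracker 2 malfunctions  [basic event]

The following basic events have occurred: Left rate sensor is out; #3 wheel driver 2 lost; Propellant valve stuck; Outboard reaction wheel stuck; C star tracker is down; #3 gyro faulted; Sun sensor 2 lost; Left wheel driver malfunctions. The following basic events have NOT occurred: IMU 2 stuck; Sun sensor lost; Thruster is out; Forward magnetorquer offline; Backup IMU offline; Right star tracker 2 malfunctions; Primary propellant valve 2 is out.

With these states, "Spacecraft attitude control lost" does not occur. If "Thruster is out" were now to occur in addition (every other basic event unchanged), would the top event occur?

No

Counterfactual: set "Thruster is out" to occurred.
Control loop unavailable [AND]: Sun sensor lost=not, Propellant valve stuck=occurs → not all inputs occur → does not occur.
Thruster branch lost [OR]: Control loop unavailable=not, Backup IMU offline=not, C star tracker is down=occurs → at least one input occurs → occurs.
Sensor suite inoperative [AND]: Thruster branch lost=occurs, Thruster is out=occurs → all inputs occur → occurs.
Backup chain fails [OR]: Left wheel driver malfunctions=occurs, Sensor suite inoperative=occurs → at least one input occurs → occurs.
Momentum path inoperative [AND]: #3 gyro faulted=occurs, Outboard reaction wheel stuck=occurs, Forward magnetorquer offline=not → not all inputs occur → does not occur.
Reaction-wheel cluster fails [AND]: Momentum path inoperative=not, Left rate sensor is out=occurs, #3 wheel driver 2 lost=occurs, Sun sensor 2 lost=occurs → not all inputs occur → does not occur.
Control loop 2 down [OR]: Reaction-wheel cluster fails=not, Primary propellant valve 2 is out=not → no input occurs → does not occur.
Thruster branch 2 lost [OR]: Control loop 2 down=not, IMU 2 stuck=not, Right star tracker 2 malfunctions=not → no input occurs → does not occur.
Spacecraft attitude control lost [AND]: Backup chain fails=occurs, Thruster branch 2 lost=not → not all inputs occur → does not occur.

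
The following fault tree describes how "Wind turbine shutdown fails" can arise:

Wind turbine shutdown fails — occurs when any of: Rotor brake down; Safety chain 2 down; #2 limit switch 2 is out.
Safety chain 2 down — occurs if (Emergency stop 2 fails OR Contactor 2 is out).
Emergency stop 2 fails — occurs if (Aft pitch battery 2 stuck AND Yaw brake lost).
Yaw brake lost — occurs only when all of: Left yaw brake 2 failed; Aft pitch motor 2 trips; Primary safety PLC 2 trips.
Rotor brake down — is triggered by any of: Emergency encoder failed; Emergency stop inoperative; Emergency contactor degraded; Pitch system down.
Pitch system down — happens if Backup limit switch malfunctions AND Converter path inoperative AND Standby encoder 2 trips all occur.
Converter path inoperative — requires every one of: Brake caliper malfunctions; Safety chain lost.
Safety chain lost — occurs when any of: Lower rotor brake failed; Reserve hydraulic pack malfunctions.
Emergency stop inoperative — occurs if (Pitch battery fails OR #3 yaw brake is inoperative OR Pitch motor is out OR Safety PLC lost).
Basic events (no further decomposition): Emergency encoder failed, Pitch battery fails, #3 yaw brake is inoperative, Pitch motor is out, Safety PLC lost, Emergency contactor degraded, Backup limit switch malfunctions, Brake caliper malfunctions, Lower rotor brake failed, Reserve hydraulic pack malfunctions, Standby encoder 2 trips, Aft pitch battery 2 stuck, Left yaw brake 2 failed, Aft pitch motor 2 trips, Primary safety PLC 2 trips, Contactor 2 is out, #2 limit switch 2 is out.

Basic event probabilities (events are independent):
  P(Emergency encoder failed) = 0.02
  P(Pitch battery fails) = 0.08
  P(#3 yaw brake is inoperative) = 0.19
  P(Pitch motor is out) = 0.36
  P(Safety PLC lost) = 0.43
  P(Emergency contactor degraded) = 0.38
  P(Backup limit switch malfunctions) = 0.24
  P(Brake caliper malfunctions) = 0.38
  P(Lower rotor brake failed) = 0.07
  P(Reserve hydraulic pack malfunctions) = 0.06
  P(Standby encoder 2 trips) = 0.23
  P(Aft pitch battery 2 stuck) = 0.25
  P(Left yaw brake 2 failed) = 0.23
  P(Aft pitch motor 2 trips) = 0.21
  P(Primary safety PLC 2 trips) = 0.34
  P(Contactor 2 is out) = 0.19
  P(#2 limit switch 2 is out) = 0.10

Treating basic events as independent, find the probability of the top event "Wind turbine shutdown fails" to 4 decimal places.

P(Emergency stop inoperative) [OR] = 1 − (1−0.08) × (1−0.19) × (1−0.36) × (1−0.43) = 0.728151
P(Safety chain lost) [OR] = 1 − (1−0.07) × (1−0.06) = 0.125800
P(Converter path inoperative) [AND] = 0.38 × 0.125800 = 0.047804
P(Pitch system down) [AND] = 0.24 × 0.047804 × 0.23 = 0.002639
P(Rotor brake down) [OR] = 1 − (1−0.02) × (1−0.728151) × (1−0.38) × (1−0.002639) = 0.835260
P(Yaw brake lost) [AND] = 0.23 × 0.21 × 0.34 = 0.016422
P(Emergency stop 2 fails) [AND] = 0.25 × 0.016422 = 0.004106
P(Safety chain 2 down) [OR] = 1 − (1−0.004106) × (1−0.19) = 0.193326
P(Wind turbine shutdown fails) [OR] = 1 − (1−0.835260) × (1−0.193326) × (1−0.10) = 0.880398
Rounded to 4 decimal places: P(Wind turbine shutdown fails) ≈ 0.8804.

0.8804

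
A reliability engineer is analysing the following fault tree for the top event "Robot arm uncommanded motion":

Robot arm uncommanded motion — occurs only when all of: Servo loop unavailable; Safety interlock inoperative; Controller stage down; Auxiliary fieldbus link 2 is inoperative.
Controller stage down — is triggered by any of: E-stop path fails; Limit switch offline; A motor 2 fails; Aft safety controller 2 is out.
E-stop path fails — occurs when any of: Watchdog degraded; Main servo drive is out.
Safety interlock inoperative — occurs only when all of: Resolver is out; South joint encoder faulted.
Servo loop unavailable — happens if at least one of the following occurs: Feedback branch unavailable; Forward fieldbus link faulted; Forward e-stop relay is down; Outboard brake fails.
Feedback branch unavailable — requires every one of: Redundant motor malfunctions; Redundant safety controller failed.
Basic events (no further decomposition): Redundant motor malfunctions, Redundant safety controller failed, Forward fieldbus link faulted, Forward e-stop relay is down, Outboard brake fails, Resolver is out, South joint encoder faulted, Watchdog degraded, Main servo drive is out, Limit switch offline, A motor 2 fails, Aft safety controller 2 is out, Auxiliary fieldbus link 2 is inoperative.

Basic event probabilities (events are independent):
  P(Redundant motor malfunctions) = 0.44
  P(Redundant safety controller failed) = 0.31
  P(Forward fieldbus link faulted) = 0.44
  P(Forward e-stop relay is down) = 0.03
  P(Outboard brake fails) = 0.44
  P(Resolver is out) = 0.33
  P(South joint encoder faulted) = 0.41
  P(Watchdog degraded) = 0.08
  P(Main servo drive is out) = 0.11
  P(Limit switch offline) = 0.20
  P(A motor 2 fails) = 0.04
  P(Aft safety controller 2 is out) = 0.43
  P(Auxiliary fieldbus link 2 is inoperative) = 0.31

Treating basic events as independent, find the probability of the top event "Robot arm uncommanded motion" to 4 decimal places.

P(Feedback branch unavailable) [AND] = 0.44 × 0.31 = 0.136400
P(Servo loop unavailable) [OR] = 1 − (1−0.136400) × (1−0.44) × (1−0.03) × (1−0.44) = 0.737300
P(Safety interlock inoperative) [AND] = 0.33 × 0.41 = 0.135300
P(E-stop path fails) [OR] = 1 − (1−0.08) × (1−0.11) = 0.181200
P(Controller stage down) [OR] = 1 − (1−0.181200) × (1−0.20) × (1−0.04) × (1−0.43) = 0.641562
P(Robot arm uncommanded motion) [AND] = 0.737300 × 0.135300 × 0.641562 × 0.31 = 0.019840
Rounded to 4 decimal places: P(Robot arm uncommanded motion) ≈ 0.0198.

0.0198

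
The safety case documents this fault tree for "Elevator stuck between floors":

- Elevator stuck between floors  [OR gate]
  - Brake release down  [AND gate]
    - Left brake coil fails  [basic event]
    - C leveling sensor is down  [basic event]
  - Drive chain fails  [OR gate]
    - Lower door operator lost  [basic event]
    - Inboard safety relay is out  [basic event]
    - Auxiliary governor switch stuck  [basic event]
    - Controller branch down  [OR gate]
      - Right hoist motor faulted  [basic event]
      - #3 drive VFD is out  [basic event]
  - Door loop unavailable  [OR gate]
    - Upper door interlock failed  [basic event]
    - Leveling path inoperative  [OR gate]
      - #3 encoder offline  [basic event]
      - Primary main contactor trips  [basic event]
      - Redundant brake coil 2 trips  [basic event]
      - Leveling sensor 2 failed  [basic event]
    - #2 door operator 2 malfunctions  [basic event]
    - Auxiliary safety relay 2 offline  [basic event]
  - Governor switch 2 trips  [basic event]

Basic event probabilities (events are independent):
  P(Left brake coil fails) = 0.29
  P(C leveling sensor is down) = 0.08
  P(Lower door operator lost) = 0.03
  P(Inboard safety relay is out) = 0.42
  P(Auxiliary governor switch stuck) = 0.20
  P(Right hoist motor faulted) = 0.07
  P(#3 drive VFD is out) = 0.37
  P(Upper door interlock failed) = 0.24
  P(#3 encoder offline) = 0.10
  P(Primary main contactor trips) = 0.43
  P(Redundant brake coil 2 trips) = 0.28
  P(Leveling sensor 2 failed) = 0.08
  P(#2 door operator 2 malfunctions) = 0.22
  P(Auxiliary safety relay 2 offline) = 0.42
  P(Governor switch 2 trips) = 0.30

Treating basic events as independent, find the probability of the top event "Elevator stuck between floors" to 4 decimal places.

0.9789

P(Brake release down) [AND] = 0.29 × 0.08 = 0.023200
P(Controller branch down) [OR] = 1 − (1−0.07) × (1−0.37) = 0.414100
P(Drive chain fails) [OR] = 1 − (1−0.03) × (1−0.42) × (1−0.20) × (1−0.414100) = 0.736298
P(Leveling path inoperative) [OR] = 1 − (1−0.10) × (1−0.43) × (1−0.28) × (1−0.08) = 0.660189
P(Door loop unavailable) [OR] = 1 − (1−0.24) × (1−0.660189) × (1−0.22) × (1−0.42) = 0.883165
P(Elevator stuck between floors) [OR] = 1 − (1−0.023200) × (1−0.736298) × (1−0.883165) × (1−0.30) = 0.978934
Rounded to 4 decimal places: P(Elevator stuck between floors) ≈ 0.9789.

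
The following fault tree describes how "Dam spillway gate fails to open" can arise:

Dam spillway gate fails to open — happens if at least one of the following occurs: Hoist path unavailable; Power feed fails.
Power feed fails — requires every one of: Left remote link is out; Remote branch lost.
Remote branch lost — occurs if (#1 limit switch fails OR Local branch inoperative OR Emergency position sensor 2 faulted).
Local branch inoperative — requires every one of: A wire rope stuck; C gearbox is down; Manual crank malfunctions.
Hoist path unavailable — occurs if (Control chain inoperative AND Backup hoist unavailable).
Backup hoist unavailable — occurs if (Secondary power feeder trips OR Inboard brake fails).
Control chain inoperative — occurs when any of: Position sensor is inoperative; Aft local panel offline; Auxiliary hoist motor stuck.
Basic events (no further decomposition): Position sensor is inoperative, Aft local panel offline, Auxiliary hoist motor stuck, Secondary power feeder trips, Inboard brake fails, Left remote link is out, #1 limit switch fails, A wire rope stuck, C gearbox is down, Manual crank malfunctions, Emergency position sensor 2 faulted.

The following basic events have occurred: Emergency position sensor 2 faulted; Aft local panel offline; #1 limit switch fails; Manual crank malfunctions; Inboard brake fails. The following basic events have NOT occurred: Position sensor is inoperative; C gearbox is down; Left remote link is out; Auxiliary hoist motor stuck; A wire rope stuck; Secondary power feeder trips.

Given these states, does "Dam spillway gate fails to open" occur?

Yes

Control chain inoperative [OR]: Position sensor is inoperative=not, Aft local panel offline=occurs, Auxiliary hoist motor stuck=not → at least one input occurs → occurs.
Backup hoist unavailable [OR]: Secondary power feeder trips=not, Inboard brake fails=occurs → at least one input occurs → occurs.
Hoist path unavailable [AND]: Control chain inoperative=occurs, Backup hoist unavailable=occurs → all inputs occur → occurs.
Local branch inoperative [AND]: A wire rope stuck=not, C gearbox is down=not, Manual crank malfunctions=occurs → not all inputs occur → does not occur.
Remote branch lost [OR]: #1 limit switch fails=occurs, Local branch inoperative=not, Emergency position sensor 2 faulted=occurs → at least one input occurs → occurs.
Power feed fails [AND]: Left remote link is out=not, Remote branch lost=occurs → not all inputs occur → does not occur.
Dam spillway gate fails to open [OR]: Hoist path unavailable=occurs, Power feed fails=not → at least one input occurs → occurs.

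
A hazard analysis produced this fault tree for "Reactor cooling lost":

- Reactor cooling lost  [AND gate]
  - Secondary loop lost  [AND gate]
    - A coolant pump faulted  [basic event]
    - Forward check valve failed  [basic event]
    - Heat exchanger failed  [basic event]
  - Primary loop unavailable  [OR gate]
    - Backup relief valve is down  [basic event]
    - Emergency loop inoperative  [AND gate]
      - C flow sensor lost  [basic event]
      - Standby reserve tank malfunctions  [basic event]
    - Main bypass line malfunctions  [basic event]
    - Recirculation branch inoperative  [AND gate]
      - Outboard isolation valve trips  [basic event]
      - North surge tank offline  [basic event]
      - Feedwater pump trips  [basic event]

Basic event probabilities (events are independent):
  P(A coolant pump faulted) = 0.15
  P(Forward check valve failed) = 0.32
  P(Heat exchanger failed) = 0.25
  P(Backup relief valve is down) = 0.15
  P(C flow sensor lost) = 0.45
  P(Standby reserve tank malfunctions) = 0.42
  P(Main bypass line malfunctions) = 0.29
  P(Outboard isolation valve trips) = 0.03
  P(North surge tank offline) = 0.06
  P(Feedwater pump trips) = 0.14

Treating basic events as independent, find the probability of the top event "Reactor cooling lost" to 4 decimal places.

P(Secondary loop lost) [AND] = 0.15 × 0.32 × 0.25 = 0.012000
P(Emergency loop inoperative) [AND] = 0.45 × 0.42 = 0.189000
P(Recirculation branch inoperative) [AND] = 0.03 × 0.06 × 0.14 = 0.000252
P(Primary loop unavailable) [OR] = 1 − (1−0.15) × (1−0.189000) × (1−0.29) × (1−0.000252) = 0.510685
P(Reactor cooling lost) [AND] = 0.012000 × 0.510685 = 0.006128
Rounded to 4 decimal places: P(Reactor cooling lost) ≈ 0.0061.

0.0061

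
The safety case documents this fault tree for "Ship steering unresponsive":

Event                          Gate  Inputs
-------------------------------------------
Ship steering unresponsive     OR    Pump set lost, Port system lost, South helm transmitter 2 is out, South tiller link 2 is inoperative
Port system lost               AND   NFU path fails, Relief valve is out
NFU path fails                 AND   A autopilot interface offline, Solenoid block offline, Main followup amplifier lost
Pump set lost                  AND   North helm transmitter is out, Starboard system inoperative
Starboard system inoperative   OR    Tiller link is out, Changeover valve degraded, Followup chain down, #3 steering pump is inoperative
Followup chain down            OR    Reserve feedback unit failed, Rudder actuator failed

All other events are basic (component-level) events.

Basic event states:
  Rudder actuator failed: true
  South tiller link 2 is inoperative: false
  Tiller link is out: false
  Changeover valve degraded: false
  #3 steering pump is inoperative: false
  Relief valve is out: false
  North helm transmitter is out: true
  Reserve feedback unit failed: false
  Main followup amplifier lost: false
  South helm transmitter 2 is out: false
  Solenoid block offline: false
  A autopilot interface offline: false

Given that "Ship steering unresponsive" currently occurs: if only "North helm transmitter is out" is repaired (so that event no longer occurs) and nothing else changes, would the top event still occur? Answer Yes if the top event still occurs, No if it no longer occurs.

No

Counterfactual: set "North helm transmitter is out" to not occurred.
Followup chain down [OR]: Reserve feedback unit failed=not, Rudder actuator failed=occurs → at least one input occurs → occurs.
Starboard system inoperative [OR]: Tiller link is out=not, Changeover valve degraded=not, Followup chain down=occurs, #3 steering pump is inoperative=not → at least one input occurs → occurs.
Pump set lost [AND]: North helm transmitter is out=not, Starboard system inoperative=occurs → not all inputs occur → does not occur.
NFU path fails [AND]: A autopilot interface offline=not, Solenoid block offline=not, Main followup amplifier lost=not → not all inputs occur → does not occur.
Port system lost [AND]: NFU path fails=not, Relief valve is out=not → not all inputs occur → does not occur.
Ship steering unresponsive [OR]: Pump set lost=not, Port system lost=not, South helm transmitter 2 is out=not, South tiller link 2 is inoperative=not → no input occurs → does not occur.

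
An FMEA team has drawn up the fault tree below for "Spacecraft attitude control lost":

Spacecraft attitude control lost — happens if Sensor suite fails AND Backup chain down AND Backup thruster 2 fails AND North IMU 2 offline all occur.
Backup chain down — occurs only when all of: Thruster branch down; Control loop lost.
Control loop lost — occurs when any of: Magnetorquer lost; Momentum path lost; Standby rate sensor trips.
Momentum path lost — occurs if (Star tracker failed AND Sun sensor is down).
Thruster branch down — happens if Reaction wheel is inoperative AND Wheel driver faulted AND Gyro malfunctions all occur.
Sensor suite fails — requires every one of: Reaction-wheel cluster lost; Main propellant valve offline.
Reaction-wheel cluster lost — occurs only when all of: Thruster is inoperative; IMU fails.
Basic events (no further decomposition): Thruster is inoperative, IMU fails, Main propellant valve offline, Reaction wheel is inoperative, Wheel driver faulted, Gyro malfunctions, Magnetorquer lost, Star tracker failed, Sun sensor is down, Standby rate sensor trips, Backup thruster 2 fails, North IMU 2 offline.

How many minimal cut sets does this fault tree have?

Reaction-wheel cluster lost [AND]: one cut set from each child combined → 1 × 1 = 1 cut set(s).
Sensor suite fails [AND]: one cut set from each child combined → 1 × 1 = 1 cut set(s).
Thruster branch down [AND]: one cut set from each child combined → 1 × 1 × 1 = 1 cut set(s).
Momentum path lost [AND]: one cut set from each child combined → 1 × 1 = 1 cut set(s).
Control loop lost [OR]: union of children's cut sets → 3 cut set(s).
Backup chain down [AND]: one cut set from each child combined → 1 × 3 = 3 cut set(s).
Spacecraft attitude control lost [AND]: one cut set from each child combined → 1 × 3 × 1 × 1 = 3 cut set(s).
Minimal cut sets: {Backup thruster 2 fails, Gyro malfunctions, IMU fails, Magnetorquer lost, Main propellant valve offline, North IMU 2 offline, Reaction wheel is inoperative, Thruster is inoperative, Wheel driver faulted}; {Backup thruster 2 fails, Gyro malfunctions, IMU fails, Main propellant valve offline, North IMU 2 offline, Reaction wheel is inoperative, Star tracker failed, Sun sensor is down, Thruster is inoperative, Wheel driver faulted}; {Backup thruster 2 fails, Gyro malfunctions, IMU fails, Main propellant valve offline, North IMU 2 offline, Reaction wheel is inoperative, Standby rate sensor trips, Thruster is inoperative, Wheel driver faulted}.

3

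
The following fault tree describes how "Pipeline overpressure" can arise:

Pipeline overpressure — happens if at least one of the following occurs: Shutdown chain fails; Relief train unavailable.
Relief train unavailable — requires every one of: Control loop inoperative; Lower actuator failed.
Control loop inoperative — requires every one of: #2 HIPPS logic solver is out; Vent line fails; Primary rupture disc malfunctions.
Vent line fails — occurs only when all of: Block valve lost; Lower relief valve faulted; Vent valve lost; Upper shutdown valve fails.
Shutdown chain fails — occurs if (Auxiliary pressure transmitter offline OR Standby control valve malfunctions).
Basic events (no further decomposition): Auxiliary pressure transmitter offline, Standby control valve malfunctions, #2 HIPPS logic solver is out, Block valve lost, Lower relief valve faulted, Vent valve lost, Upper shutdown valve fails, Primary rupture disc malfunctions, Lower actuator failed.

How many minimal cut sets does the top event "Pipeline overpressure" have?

Shutdown chain fails [OR]: union of children's cut sets → 2 cut set(s).
Vent line fails [AND]: one cut set from each child combined → 1 × 1 × 1 × 1 = 1 cut set(s).
Control loop inoperative [AND]: one cut set from each child combined → 1 × 1 × 1 = 1 cut set(s).
Relief train unavailable [AND]: one cut set from each child combined → 1 × 1 = 1 cut set(s).
Pipeline overpressure [OR]: union of children's cut sets → 3 cut set(s).
Minimal cut sets: {Auxiliary pressure transmitter offline}; {Standby control valve malfunctions}; {#2 HIPPS logic solver is out, Block valve lost, Lower actuator failed, Lower relief valve faulted, Primary rupture disc malfunctions, Upper shutdown valve fails, Vent valve lost}.

3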